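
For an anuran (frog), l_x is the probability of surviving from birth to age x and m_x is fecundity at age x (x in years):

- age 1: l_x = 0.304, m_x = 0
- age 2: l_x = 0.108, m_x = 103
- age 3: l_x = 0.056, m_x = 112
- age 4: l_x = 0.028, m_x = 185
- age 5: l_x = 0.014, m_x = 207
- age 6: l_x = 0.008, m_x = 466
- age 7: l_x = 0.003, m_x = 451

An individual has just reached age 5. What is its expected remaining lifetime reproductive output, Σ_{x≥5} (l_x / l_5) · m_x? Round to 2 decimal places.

l_5 = 0.014. Conditional survival from age 5 to x is l_x / l_5.
  x=5: (0.014/0.014) × 207 = 207.0000
  x=6: (0.008/0.014) × 466 = 266.2857
  x=7: (0.003/0.014) × 451 = 96.6429
Sum = 207.0000 + 266.2857 + 96.6429 = 569.9286

569.93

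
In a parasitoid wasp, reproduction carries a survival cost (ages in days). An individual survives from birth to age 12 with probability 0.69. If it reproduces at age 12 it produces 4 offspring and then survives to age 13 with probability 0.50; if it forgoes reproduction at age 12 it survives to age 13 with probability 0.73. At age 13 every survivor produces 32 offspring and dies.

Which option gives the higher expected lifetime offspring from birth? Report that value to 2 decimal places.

16.12

breed at age 12: R₀ = 0.69 × (4 + 0.50 × 32) = 0.69 × 20.0000 = 13.8000
delay to age 13: R₀ = 0.69 × (0.73 × 32) = 0.69 × 23.3600 = 16.1184
Higher: delay to age 13 (16.1184).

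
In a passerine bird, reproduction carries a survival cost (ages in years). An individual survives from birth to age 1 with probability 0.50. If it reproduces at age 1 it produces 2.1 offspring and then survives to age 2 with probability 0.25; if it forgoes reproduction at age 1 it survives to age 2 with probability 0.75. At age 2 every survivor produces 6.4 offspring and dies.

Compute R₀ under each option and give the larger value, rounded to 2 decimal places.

2.40

breed at age 1: R₀ = 0.50 × (2.1 + 0.25 × 6.4) = 0.50 × 3.7000 = 1.8500
delay to age 2: R₀ = 0.50 × (0.75 × 6.4) = 0.50 × 4.8000 = 2.4000
Higher: delay to age 2 (2.4000).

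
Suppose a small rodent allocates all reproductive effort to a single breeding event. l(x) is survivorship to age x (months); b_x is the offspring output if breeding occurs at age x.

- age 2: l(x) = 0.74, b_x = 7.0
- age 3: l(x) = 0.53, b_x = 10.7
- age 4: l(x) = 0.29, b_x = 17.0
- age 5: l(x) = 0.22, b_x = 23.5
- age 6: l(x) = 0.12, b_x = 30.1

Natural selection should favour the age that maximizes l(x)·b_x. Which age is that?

3

Expected offspring if breeding at age x = l(x) × b_x:
  age 2: 0.74 × 7.0 = 5.180
  age 3: 0.53 × 10.7 = 5.671
  age 4: 0.29 × 17.0 = 4.930
  age 5: 0.22 × 23.5 = 5.170
  age 6: 0.12 × 30.1 = 3.612
Maximum at age 3 (5.671).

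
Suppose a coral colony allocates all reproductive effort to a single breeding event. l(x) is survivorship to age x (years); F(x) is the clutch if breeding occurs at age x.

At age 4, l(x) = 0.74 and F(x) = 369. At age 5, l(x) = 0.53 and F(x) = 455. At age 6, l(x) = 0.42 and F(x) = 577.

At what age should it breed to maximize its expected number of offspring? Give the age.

Expected offspring if breeding at age x = l(x) × F(x):
  age 4: 0.74 × 369 = 273.060
  age 5: 0.53 × 455 = 241.150
  age 6: 0.42 × 577 = 242.340
Maximum at age 4 (273.060).

4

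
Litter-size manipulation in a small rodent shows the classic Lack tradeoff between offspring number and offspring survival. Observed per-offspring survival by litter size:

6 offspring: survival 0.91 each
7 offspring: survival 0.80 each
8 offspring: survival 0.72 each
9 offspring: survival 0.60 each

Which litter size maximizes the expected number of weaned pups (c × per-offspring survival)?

8

Expected weaned pups = c × s(c):
  c=6: 6 × 0.91 = 5.460
  c=7: 7 × 0.80 = 5.600
  c=8: 8 × 0.72 = 5.760
  c=9: 9 × 0.60 = 5.400
Maximum at c = 8 (5.760 weaned pups).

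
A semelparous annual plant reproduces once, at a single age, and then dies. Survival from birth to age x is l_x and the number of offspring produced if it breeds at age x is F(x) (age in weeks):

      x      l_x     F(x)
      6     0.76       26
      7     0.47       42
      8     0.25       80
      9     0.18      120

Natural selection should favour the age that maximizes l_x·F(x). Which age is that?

9

Expected offspring if breeding at age x = l_x × F(x):
  age 6: 0.76 × 26 = 19.760
  age 7: 0.47 × 42 = 19.740
  age 8: 0.25 × 80 = 20.000
  age 9: 0.18 × 120 = 21.600
Maximum at age 9 (21.600).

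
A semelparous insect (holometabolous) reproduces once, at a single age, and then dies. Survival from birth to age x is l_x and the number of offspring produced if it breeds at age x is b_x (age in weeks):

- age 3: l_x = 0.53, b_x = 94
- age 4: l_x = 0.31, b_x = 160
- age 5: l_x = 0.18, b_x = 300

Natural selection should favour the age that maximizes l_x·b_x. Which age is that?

5

Expected offspring if breeding at age x = l_x × b_x:
  age 3: 0.53 × 94 = 49.820
  age 4: 0.31 × 160 = 49.600
  age 5: 0.18 × 300 = 54.000
Maximum at age 5 (54.000).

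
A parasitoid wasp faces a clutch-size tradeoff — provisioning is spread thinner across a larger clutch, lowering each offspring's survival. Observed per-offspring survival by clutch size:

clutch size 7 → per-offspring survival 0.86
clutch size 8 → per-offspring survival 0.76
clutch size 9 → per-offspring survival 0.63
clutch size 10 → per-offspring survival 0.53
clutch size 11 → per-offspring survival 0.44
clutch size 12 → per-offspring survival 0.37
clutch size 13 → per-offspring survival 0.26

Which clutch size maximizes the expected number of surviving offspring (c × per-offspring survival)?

8

Expected surviving offspring = c × s(c):
  c=7: 7 × 0.86 = 6.020
  c=8: 8 × 0.76 = 6.080
  c=9: 9 × 0.63 = 5.670
  c=10: 10 × 0.53 = 5.300
  c=11: 11 × 0.44 = 4.840
  c=12: 12 × 0.37 = 4.440
  c=13: 13 × 0.26 = 3.380
Maximum at c = 8 (6.080 surviving offspring).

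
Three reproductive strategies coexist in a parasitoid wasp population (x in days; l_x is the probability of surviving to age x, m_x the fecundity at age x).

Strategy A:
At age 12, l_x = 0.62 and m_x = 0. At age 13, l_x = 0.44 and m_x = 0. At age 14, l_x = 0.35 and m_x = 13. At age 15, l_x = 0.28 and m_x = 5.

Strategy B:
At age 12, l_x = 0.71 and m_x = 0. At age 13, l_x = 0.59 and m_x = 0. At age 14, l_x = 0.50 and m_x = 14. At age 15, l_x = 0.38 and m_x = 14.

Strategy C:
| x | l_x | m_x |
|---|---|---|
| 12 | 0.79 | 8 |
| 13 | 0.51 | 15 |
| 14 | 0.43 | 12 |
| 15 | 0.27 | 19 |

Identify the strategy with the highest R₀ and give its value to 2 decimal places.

24.26

Strategy A: R₀ = 0.62×0 + 0.44×0 + 0.35×13 + 0.28×5 = 5.9500
Strategy B: R₀ = 0.71×0 + 0.59×0 + 0.50×14 + 0.38×14 = 12.3200
Strategy C: R₀ = 0.79×8 + 0.51×15 + 0.43×12 + 0.27×19 = 24.2600
Highest R₀: strategy C with 24.2600.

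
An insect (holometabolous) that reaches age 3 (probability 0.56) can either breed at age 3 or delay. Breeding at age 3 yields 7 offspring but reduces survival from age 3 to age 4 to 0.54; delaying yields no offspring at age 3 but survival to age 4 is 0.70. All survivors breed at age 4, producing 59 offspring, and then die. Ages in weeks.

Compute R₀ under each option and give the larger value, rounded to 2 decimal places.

breed at age 3: R₀ = 0.56 × (7 + 0.54 × 59) = 0.56 × 38.8600 = 21.7616
delay to age 4: R₀ = 0.56 × (0.70 × 59) = 0.56 × 41.3000 = 23.1280
Higher: delay to age 4 (23.1280).

23.13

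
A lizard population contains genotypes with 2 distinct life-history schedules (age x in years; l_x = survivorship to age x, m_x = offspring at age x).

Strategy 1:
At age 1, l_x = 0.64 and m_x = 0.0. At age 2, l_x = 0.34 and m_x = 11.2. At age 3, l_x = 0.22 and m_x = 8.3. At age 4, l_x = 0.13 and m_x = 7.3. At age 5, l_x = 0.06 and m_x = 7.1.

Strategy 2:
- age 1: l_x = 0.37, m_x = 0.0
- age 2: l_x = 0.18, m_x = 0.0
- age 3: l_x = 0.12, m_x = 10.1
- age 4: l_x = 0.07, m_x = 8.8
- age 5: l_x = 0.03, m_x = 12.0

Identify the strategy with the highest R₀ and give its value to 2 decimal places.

Strategy 1: R₀ = 0.64×0.0 + 0.34×11.2 + 0.22×8.3 + 0.13×7.3 + 0.06×7.1 = 7.0090
Strategy 2: R₀ = 0.37×0.0 + 0.18×0.0 + 0.12×10.1 + 0.07×8.8 + 0.03×12.0 = 2.1880
Highest R₀: strategy 1 with 7.0090.

7.01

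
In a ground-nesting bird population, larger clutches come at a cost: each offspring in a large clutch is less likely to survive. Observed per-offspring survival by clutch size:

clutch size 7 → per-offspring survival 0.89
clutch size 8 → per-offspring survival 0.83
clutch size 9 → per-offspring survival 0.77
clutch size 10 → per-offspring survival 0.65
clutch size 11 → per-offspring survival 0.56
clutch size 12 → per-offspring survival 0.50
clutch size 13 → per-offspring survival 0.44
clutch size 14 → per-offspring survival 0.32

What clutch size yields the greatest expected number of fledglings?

9

Expected fledglings = c × s(c):
  c=7: 7 × 0.89 = 6.230
  c=8: 8 × 0.83 = 6.640
  c=9: 9 × 0.77 = 6.930
  c=10: 10 × 0.65 = 6.500
  c=11: 11 × 0.56 = 6.160
  c=12: 12 × 0.50 = 6.000
  c=13: 13 × 0.44 = 5.720
  c=14: 14 × 0.32 = 4.480
Maximum at c = 9 (6.930 fledglings).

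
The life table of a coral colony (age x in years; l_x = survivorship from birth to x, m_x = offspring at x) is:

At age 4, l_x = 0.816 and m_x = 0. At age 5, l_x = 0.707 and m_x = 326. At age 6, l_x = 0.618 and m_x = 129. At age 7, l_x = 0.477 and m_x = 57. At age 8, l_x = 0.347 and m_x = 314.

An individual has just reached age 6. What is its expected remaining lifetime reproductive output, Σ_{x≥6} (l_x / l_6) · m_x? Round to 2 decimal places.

349.30

l_6 = 0.618. Conditional survival from age 6 to x is l_x / l_6.
  x=6: (0.618/0.618) × 129 = 129.0000
  x=7: (0.477/0.618) × 57 = 43.9951
  x=8: (0.347/0.618) × 314 = 176.3074
Sum = 129.0000 + 43.9951 + 176.3074 = 349.3026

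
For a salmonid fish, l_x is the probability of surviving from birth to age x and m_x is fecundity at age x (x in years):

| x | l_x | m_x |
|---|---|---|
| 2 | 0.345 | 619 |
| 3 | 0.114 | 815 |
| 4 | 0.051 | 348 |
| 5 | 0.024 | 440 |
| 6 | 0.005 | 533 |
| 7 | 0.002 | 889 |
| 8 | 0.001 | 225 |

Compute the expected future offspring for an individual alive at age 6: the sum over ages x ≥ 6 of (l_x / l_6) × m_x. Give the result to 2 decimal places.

l_6 = 0.005. Conditional survival from age 6 to x is l_x / l_6.
  x=6: (0.005/0.005) × 533 = 533.0000
  x=7: (0.002/0.005) × 889 = 355.6000
  x=8: (0.001/0.005) × 225 = 45.0000
Sum = 533.0000 + 355.6000 + 45.0000 = 933.6000

933.60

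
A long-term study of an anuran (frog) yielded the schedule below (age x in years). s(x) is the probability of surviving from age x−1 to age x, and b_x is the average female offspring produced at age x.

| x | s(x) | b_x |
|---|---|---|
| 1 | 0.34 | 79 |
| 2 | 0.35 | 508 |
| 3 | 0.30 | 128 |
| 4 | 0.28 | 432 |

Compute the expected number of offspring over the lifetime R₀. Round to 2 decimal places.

96.20

Survivorship from birth: l_x = s_1·s_2·…·s_x.
  l_1 = 0.34000
  l_2 = 0.11900
  l_3 = 0.03570
  l_4 = 0.01000
R₀ = Σ l_x b_x:
  age 1: 0.34000 × 79 = 26.8600
  age 2: 0.11900 × 508 = 60.4520
  age 3: 0.03570 × 128 = 4.5696
  age 4: 0.01000 × 432 = 4.3200
R₀ = 26.8600 + 60.4520 + 4.5696 + 4.3200 = 96.2016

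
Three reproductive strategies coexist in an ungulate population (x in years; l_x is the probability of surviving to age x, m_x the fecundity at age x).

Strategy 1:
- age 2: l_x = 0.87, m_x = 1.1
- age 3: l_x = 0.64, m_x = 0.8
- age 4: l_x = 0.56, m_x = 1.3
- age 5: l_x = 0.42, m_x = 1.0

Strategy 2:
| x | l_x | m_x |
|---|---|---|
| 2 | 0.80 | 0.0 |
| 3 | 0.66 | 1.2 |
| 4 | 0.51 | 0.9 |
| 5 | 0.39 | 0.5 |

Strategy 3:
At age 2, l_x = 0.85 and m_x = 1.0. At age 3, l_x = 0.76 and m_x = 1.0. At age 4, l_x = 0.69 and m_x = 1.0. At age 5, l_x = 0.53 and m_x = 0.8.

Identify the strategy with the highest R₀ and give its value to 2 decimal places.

2.72

Strategy 1: R₀ = 0.87×1.1 + 0.64×0.8 + 0.56×1.3 + 0.42×1.0 = 2.6170
Strategy 2: R₀ = 0.80×0.0 + 0.66×1.2 + 0.51×0.9 + 0.39×0.5 = 1.4460
Strategy 3: R₀ = 0.85×1.0 + 0.76×1.0 + 0.69×1.0 + 0.53×0.8 = 2.7240
Highest R₀: strategy 3 with 2.7240.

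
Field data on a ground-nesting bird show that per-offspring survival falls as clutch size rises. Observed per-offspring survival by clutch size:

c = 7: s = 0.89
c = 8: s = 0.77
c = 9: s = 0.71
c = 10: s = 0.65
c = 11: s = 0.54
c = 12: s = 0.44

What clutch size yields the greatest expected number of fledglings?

Expected fledglings = c × s(c):
  c=7: 7 × 0.89 = 6.230
  c=8: 8 × 0.77 = 6.160
  c=9: 9 × 0.71 = 6.390
  c=10: 10 × 0.65 = 6.500
  c=11: 11 × 0.54 = 5.940
  c=12: 12 × 0.44 = 5.280
Maximum at c = 10 (6.500 fledglings).

10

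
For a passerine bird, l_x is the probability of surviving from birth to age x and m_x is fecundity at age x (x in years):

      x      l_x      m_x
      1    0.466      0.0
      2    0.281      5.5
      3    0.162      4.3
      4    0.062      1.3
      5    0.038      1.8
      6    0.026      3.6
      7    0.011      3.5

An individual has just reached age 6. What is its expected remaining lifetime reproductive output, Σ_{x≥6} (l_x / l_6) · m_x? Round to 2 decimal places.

5.08

l_6 = 0.026. Conditional survival from age 6 to x is l_x / l_6.
  x=6: (0.026/0.026) × 3.6 = 3.6000
  x=7: (0.011/0.026) × 3.5 = 1.4808
Sum = 3.6000 + 1.4808 = 5.0808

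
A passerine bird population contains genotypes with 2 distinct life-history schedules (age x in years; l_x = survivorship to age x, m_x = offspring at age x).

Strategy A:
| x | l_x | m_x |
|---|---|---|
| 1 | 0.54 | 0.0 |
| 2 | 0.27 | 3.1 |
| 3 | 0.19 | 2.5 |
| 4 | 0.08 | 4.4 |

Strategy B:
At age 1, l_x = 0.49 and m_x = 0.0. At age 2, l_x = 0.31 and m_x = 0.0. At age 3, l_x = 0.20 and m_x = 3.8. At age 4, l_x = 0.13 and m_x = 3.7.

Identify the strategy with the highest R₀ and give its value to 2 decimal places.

Strategy A: R₀ = 0.54×0.0 + 0.27×3.1 + 0.19×2.5 + 0.08×4.4 = 1.6640
Strategy B: R₀ = 0.49×0.0 + 0.31×0.0 + 0.20×3.8 + 0.13×3.7 = 1.2410
Highest R₀: strategy A with 1.6640.

1.66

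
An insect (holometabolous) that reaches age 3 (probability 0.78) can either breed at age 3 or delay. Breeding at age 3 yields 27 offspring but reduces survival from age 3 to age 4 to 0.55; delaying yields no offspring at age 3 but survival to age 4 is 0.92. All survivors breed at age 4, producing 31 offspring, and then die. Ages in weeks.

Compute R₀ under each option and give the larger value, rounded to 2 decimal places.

34.36

breed at age 3: R₀ = 0.78 × (27 + 0.55 × 31) = 0.78 × 44.0500 = 34.3590
delay to age 4: R₀ = 0.78 × (0.92 × 31) = 0.78 × 28.5200 = 22.2456
Higher: breed at age 3 (34.3590).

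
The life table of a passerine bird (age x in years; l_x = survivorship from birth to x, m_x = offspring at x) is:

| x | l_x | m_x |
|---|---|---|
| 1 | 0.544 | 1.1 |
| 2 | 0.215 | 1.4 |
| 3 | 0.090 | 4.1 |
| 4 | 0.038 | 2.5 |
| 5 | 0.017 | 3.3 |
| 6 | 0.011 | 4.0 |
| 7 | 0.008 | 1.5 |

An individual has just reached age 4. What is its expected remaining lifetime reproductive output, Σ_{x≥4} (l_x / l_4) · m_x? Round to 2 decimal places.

5.45

l_4 = 0.038. Conditional survival from age 4 to x is l_x / l_4.
  x=4: (0.038/0.038) × 2.5 = 2.5000
  x=5: (0.017/0.038) × 3.3 = 1.4763
  x=6: (0.011/0.038) × 4.0 = 1.1579
  x=7: (0.008/0.038) × 1.5 = 0.3158
Sum = 2.5000 + 1.4763 + 1.1579 + 0.3158 = 5.4500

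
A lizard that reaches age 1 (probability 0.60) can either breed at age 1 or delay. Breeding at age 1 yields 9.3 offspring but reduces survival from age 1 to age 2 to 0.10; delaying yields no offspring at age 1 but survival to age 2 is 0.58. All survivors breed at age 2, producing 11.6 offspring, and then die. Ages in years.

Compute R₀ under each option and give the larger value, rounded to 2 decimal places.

6.28

breed at age 1: R₀ = 0.60 × (9.3 + 0.10 × 11.6) = 0.60 × 10.4600 = 6.2760
delay to age 2: R₀ = 0.60 × (0.58 × 11.6) = 0.60 × 6.7280 = 4.0368
Higher: breed at age 1 (6.2760).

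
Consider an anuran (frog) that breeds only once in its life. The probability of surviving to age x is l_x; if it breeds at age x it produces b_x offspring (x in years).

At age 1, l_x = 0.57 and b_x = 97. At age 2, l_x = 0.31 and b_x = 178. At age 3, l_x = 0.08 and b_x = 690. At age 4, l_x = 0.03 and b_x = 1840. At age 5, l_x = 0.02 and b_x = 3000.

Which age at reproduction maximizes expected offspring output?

5

Expected offspring if breeding at age x = l_x × b_x:
  age 1: 0.57 × 97 = 55.290
  age 2: 0.31 × 178 = 55.180
  age 3: 0.08 × 690 = 55.200
  age 4: 0.03 × 1840 = 55.200
  age 5: 0.02 × 3000 = 60.000
Maximum at age 5 (60.000).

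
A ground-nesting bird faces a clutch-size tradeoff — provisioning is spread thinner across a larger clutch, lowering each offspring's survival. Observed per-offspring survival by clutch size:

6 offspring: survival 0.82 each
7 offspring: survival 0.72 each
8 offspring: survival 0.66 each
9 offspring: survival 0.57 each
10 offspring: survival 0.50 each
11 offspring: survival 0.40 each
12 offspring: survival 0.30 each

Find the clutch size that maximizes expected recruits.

Expected recruits = c × s(c):
  c=6: 6 × 0.82 = 4.920
  c=7: 7 × 0.72 = 5.040
  c=8: 8 × 0.66 = 5.280
  c=9: 9 × 0.57 = 5.130
  c=10: 10 × 0.50 = 5.000
  c=11: 11 × 0.40 = 4.400
  c=12: 12 × 0.30 = 3.600
Maximum at c = 8 (5.280 recruits).

8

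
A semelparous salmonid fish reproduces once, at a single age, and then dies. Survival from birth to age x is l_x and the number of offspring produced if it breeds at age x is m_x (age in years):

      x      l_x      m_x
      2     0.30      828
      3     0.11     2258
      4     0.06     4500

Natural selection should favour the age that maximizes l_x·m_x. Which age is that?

4

Expected offspring if breeding at age x = l_x × m_x:
  age 2: 0.30 × 828 = 248.400
  age 3: 0.11 × 2258 = 248.380
  age 4: 0.06 × 4500 = 270.000
Maximum at age 4 (270.000).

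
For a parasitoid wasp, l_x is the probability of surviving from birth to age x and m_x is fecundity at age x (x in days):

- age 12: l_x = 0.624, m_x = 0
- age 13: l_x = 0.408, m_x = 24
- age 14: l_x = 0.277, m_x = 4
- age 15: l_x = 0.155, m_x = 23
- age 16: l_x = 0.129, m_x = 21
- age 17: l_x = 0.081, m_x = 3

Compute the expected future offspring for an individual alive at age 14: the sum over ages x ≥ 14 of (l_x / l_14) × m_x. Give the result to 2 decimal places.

27.53

l_14 = 0.277. Conditional survival from age 14 to x is l_x / l_14.
  x=14: (0.277/0.277) × 4 = 4.0000
  x=15: (0.155/0.277) × 23 = 12.8700
  x=16: (0.129/0.277) × 21 = 9.7798
  x=17: (0.081/0.277) × 3 = 0.8773
Sum = 4.0000 + 12.8700 + 9.7798 + 0.8773 = 27.5271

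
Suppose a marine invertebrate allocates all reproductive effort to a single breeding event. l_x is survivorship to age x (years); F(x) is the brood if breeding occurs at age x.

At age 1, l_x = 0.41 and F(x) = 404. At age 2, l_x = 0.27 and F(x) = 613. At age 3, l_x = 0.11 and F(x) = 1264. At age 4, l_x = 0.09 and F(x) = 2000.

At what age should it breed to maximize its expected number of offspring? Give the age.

Expected offspring if breeding at age x = l_x × F(x):
  age 1: 0.41 × 404 = 165.640
  age 2: 0.27 × 613 = 165.510
  age 3: 0.11 × 1264 = 139.040
  age 4: 0.09 × 2000 = 180.000
Maximum at age 4 (180.000).

4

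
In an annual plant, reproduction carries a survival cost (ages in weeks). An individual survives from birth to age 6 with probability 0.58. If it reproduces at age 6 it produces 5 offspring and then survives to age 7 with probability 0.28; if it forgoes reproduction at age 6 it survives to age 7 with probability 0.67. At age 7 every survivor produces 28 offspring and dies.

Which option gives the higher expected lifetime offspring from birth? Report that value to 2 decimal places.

10.88

breed at age 6: R₀ = 0.58 × (5 + 0.28 × 28) = 0.58 × 12.8400 = 7.4472
delay to age 7: R₀ = 0.58 × (0.67 × 28) = 0.58 × 18.7600 = 10.8808
Higher: delay to age 7 (10.8808).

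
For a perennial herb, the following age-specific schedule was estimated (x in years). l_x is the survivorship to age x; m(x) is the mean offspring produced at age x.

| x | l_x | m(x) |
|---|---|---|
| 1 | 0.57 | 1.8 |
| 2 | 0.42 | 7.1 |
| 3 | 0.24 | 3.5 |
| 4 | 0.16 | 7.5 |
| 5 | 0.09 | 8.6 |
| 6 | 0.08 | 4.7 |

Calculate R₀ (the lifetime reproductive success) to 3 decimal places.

7.198

R₀ = Σ l_x m(x):
  age 1: 0.57 × 1.8 = 1.0260
  age 2: 0.42 × 7.1 = 2.9820
  age 3: 0.24 × 3.5 = 0.8400
  age 4: 0.16 × 7.5 = 1.2000
  age 5: 0.09 × 8.6 = 0.7740
  age 6: 0.08 × 4.7 = 0.3760
R₀ = 1.0260 + 2.9820 + 0.8400 + 1.2000 + 0.7740 + 0.3760 = 7.1980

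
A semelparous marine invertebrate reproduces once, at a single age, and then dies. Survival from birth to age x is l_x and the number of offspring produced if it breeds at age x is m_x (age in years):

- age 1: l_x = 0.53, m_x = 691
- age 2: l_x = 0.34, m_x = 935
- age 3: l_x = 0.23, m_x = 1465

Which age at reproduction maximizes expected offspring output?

1

Expected offspring if breeding at age x = l_x × m_x:
  age 1: 0.53 × 691 = 366.230
  age 2: 0.34 × 935 = 317.900
  age 3: 0.23 × 1465 = 336.950
Maximum at age 1 (366.230).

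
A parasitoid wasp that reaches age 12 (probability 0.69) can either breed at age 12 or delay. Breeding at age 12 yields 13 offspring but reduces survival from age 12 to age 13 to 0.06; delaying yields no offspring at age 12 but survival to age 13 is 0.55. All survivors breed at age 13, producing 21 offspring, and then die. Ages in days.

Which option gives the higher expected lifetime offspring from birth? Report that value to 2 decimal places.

breed at age 12: R₀ = 0.69 × (13 + 0.06 × 21) = 0.69 × 14.2600 = 9.8394
delay to age 13: R₀ = 0.69 × (0.55 × 21) = 0.69 × 11.5500 = 7.9695
Higher: breed at age 12 (9.8394).

9.84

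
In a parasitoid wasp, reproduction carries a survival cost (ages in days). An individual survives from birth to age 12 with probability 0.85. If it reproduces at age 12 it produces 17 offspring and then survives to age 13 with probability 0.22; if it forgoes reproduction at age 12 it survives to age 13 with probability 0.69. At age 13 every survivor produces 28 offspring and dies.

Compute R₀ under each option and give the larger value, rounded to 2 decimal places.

breed at age 12: R₀ = 0.85 × (17 + 0.22 × 28) = 0.85 × 23.1600 = 19.6860
delay to age 13: R₀ = 0.85 × (0.69 × 28) = 0.85 × 19.3200 = 16.4220
Higher: breed at age 12 (19.6860).

19.69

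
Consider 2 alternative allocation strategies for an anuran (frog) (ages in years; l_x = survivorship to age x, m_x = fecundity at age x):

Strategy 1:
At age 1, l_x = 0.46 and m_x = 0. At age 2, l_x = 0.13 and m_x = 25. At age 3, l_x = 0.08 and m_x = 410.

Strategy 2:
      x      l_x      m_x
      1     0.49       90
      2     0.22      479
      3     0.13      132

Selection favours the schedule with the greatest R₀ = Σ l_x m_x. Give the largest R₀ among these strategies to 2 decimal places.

166.64

Strategy 1: R₀ = 0.46×0 + 0.13×25 + 0.08×410 = 36.0500
Strategy 2: R₀ = 0.49×90 + 0.22×479 + 0.13×132 = 166.6400
Highest R₀: strategy 2 with 166.6400.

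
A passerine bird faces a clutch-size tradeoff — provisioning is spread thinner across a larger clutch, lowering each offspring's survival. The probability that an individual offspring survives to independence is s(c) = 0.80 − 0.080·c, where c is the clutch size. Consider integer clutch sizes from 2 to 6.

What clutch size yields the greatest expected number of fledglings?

Expected fledglings = c × s(c):
  c=2: 2 × 0.640 = 1.280
  c=3: 3 × 0.560 = 1.680
  c=4: 4 × 0.480 = 1.920
  c=5: 5 × 0.400 = 2.000
  c=6: 6 × 0.320 = 1.920
Maximum at c = 5 (2.000 fledglings).

5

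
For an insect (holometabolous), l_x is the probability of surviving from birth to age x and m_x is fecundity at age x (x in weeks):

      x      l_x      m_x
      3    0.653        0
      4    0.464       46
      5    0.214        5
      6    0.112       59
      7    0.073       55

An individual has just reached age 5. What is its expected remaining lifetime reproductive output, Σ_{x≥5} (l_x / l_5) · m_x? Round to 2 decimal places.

54.64

l_5 = 0.214. Conditional survival from age 5 to x is l_x / l_5.
  x=5: (0.214/0.214) × 5 = 5.0000
  x=6: (0.112/0.214) × 59 = 30.8785
  x=7: (0.073/0.214) × 55 = 18.7617
Sum = 5.0000 + 30.8785 + 18.7617 = 54.6402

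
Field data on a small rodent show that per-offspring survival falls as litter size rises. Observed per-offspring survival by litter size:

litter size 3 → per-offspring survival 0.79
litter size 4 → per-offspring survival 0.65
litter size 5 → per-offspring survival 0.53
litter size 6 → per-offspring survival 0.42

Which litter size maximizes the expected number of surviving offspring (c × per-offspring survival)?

5

Expected surviving offspring = c × s(c):
  c=3: 3 × 0.79 = 2.370
  c=4: 4 × 0.65 = 2.600
  c=5: 5 × 0.53 = 2.650
  c=6: 6 × 0.42 = 2.520
Maximum at c = 5 (2.650 surviving offspring).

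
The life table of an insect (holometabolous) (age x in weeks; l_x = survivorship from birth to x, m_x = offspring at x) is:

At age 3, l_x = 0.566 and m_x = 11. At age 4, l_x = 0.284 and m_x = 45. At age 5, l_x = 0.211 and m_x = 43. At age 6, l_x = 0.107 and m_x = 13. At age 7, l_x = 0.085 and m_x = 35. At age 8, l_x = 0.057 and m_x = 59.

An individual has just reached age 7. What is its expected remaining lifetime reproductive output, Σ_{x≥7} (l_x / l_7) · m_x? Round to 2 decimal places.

l_7 = 0.085. Conditional survival from age 7 to x is l_x / l_7.
  x=7: (0.085/0.085) × 35 = 35.0000
  x=8: (0.057/0.085) × 59 = 39.5647
Sum = 35.0000 + 39.5647 = 74.5647

74.56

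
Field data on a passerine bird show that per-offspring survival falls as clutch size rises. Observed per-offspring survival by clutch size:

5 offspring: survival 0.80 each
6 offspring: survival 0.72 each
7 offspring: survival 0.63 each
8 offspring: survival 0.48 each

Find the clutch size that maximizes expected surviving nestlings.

Expected surviving nestlings = c × s(c):
  c=5: 5 × 0.80 = 4.000
  c=6: 6 × 0.72 = 4.320
  c=7: 7 × 0.63 = 4.410
  c=8: 8 × 0.48 = 3.840
Maximum at c = 7 (4.410 surviving nestlings).

7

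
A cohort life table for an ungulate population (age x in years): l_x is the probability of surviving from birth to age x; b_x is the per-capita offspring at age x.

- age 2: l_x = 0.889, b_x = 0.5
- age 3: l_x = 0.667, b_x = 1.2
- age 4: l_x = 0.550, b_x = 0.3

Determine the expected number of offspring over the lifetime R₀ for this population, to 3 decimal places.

1.410

R₀ = Σ l_x b_x:
  age 2: 0.889 × 0.5 = 0.4445
  age 3: 0.667 × 1.2 = 0.8004
  age 4: 0.550 × 0.3 = 0.1650
R₀ = 0.4445 + 0.8004 + 0.1650 = 1.4099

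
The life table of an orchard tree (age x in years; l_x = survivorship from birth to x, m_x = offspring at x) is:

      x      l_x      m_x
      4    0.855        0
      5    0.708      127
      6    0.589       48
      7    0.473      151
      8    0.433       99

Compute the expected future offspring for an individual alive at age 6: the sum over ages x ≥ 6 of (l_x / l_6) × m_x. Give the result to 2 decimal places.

242.04

l_6 = 0.589. Conditional survival from age 6 to x is l_x / l_6.
  x=6: (0.589/0.589) × 48 = 48.0000
  x=7: (0.473/0.589) × 151 = 121.2615
  x=8: (0.433/0.589) × 99 = 72.7793
Sum = 48.0000 + 121.2615 + 72.7793 = 242.0407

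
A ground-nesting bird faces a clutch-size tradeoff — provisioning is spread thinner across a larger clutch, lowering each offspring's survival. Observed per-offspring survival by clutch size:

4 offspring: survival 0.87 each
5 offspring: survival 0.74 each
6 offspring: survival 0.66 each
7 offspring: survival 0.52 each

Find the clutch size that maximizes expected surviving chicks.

6

Expected surviving chicks = c × s(c):
  c=4: 4 × 0.87 = 3.480
  c=5: 5 × 0.74 = 3.700
  c=6: 6 × 0.66 = 3.960
  c=7: 7 × 0.52 = 3.640
Maximum at c = 6 (3.960 surviving chicks).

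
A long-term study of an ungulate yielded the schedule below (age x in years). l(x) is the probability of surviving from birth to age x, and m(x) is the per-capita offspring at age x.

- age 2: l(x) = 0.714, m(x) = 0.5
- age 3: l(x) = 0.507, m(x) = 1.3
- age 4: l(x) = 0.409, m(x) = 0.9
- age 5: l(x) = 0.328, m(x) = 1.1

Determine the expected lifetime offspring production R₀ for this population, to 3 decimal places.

1.745

R₀ = Σ l(x) m(x):
  age 2: 0.714 × 0.5 = 0.3570
  age 3: 0.507 × 1.3 = 0.6591
  age 4: 0.409 × 0.9 = 0.3681
  age 5: 0.328 × 1.1 = 0.3608
R₀ = 0.3570 + 0.6591 + 0.3681 + 0.3608 = 1.7450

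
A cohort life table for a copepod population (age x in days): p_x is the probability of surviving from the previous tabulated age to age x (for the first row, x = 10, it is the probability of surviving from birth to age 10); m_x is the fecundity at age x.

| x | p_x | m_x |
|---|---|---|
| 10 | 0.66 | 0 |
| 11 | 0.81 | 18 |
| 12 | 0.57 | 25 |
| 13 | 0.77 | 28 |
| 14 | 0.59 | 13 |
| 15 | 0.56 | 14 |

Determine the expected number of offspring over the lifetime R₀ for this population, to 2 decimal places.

26.70

Survivorship from birth: l_x = p_10·p_11·…·p_x.
  l_10 = 0.66000
  l_11 = 0.53460
  l_12 = 0.30472
  l_13 = 0.23464
  l_14 = 0.13844
  l_15 = 0.07752
R₀ = Σ l_x m_x:
  age 10: 0.66000 × 0 = 0.0000
  age 11: 0.53460 × 18 = 9.6228
  age 12: 0.30472 × 25 = 7.6180
  age 13: 0.23464 × 28 = 6.5699
  age 14: 0.13844 × 13 = 1.7997
  age 15: 0.07752 × 14 = 1.0853
R₀ = 0.0000 + 9.6228 + 7.6180 + 6.5699 + 1.7997 + 1.0853 = 26.6957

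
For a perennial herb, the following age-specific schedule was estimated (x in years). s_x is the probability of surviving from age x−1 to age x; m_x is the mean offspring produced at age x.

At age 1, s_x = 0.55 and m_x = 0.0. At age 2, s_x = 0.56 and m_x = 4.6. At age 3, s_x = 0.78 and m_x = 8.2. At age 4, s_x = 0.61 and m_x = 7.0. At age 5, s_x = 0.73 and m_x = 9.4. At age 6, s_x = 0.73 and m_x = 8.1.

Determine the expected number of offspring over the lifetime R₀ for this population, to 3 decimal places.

Survivorship from birth: l_x = s_1·s_2·…·s_x.
  l_1 = 0.55000
  l_2 = 0.30800
  l_3 = 0.24024
  l_4 = 0.14655
  l_5 = 0.10698
  l_6 = 0.07809
R₀ = Σ l_x m_x:
  age 1: 0.55000 × 0.0 = 0.0000
  age 2: 0.30800 × 4.6 = 1.4168
  age 3: 0.24024 × 8.2 = 1.9700
  age 4: 0.14655 × 7.0 = 1.0259
  age 5: 0.10698 × 9.4 = 1.0056
  age 6: 0.07809 × 8.1 = 0.6325
R₀ = 0.0000 + 1.4168 + 1.9700 + 1.0259 + 1.0056 + 0.6325 = 6.0508

6.051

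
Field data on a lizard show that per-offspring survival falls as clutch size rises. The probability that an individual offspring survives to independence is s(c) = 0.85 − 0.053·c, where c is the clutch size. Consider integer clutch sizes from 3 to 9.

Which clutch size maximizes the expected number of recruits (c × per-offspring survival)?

8

Expected recruits = c × s(c):
  c=3: 3 × 0.691 = 2.073
  c=4: 4 × 0.638 = 2.552
  c=5: 5 × 0.585 = 2.925
  c=6: 6 × 0.532 = 3.192
  c=7: 7 × 0.479 = 3.353
  c=8: 8 × 0.426 = 3.408
  c=9: 9 × 0.373 = 3.357
Maximum at c = 8 (3.408 recruits).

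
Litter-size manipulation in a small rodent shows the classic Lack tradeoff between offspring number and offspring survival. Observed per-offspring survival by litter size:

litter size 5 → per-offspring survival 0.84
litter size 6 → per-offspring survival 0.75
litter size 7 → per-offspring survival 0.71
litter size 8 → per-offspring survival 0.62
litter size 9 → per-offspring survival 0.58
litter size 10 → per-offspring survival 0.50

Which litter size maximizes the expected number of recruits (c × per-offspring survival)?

Expected recruits = c × s(c):
  c=5: 5 × 0.84 = 4.200
  c=6: 6 × 0.75 = 4.500
  c=7: 7 × 0.71 = 4.970
  c=8: 8 × 0.62 = 4.960
  c=9: 9 × 0.58 = 5.220
  c=10: 10 × 0.50 = 5.000
Maximum at c = 9 (5.220 recruits).

9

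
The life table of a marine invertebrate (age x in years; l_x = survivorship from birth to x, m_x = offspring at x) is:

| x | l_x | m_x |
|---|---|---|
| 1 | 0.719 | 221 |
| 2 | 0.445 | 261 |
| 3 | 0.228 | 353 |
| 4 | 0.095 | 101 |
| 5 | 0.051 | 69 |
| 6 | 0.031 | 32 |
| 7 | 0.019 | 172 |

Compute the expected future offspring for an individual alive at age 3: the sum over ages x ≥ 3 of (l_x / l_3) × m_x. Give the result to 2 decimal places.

429.20

l_3 = 0.228. Conditional survival from age 3 to x is l_x / l_3.
  x=3: (0.228/0.228) × 353 = 353.0000
  x=4: (0.095/0.228) × 101 = 42.0833
  x=5: (0.051/0.228) × 69 = 15.4342
  x=6: (0.031/0.228) × 32 = 4.3509
  x=7: (0.019/0.228) × 172 = 14.3333
Sum = 353.0000 + 42.0833 + 15.4342 + 4.3509 + 14.3333 = 429.2018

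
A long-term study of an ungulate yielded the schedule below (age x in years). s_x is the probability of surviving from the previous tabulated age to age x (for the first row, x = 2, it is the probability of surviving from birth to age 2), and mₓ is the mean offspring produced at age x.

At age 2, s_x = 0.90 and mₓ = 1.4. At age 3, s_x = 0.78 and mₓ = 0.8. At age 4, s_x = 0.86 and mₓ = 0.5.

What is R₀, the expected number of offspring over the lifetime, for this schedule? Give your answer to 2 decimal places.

Survivorship from birth: l_x = s_2·s_3·…·s_x.
  l_2 = 0.90000
  l_3 = 0.70200
  l_4 = 0.60372
R₀ = Σ l_x mₓ:
  age 2: 0.90000 × 1.4 = 1.2600
  age 3: 0.70200 × 0.8 = 0.5616
  age 4: 0.60372 × 0.5 = 0.3019
R₀ = 1.2600 + 0.5616 + 0.3019 = 2.1235

2.12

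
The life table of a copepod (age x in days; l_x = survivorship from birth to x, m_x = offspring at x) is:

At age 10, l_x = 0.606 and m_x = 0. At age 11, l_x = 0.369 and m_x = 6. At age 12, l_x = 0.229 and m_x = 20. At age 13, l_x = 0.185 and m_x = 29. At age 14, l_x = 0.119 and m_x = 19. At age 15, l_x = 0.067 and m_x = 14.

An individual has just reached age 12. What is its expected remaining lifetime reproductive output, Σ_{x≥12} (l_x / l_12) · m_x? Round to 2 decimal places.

57.40

l_12 = 0.229. Conditional survival from age 12 to x is l_x / l_12.
  x=12: (0.229/0.229) × 20 = 20.0000
  x=13: (0.185/0.229) × 29 = 23.4279
  x=14: (0.119/0.229) × 19 = 9.8734
  x=15: (0.067/0.229) × 14 = 4.0961
Sum = 20.0000 + 23.4279 + 9.8734 + 4.0961 = 57.3974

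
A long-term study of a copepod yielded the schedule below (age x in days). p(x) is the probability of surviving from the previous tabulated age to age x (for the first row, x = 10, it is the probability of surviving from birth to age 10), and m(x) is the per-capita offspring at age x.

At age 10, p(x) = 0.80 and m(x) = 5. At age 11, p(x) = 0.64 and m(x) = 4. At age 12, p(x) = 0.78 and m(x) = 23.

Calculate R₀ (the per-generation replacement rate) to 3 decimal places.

15.233

Survivorship from birth: l_x = p_10·p_11·…·p_x.
  l_10 = 0.80000
  l_11 = 0.51200
  l_12 = 0.39936
R₀ = Σ l_x m(x):
  age 10: 0.80000 × 5 = 4.0000
  age 11: 0.51200 × 4 = 2.0480
  age 12: 0.39936 × 23 = 9.1853
R₀ = 4.0000 + 2.0480 + 9.1853 = 15.2333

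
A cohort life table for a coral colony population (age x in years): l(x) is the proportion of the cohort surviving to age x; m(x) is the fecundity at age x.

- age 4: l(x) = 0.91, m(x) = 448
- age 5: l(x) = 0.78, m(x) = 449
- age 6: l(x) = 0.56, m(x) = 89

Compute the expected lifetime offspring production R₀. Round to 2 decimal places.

807.74

R₀ = Σ l(x) m(x):
  age 4: 0.91 × 448 = 407.6800
  age 5: 0.78 × 449 = 350.2200
  age 6: 0.56 × 89 = 49.8400
R₀ = 407.6800 + 350.2200 + 49.8400 = 807.7400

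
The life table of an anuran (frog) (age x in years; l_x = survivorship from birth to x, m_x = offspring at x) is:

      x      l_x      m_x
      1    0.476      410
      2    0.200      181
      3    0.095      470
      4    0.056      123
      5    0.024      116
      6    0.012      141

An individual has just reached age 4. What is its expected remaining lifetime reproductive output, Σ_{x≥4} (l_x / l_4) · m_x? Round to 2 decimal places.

l_4 = 0.056. Conditional survival from age 4 to x is l_x / l_4.
  x=4: (0.056/0.056) × 123 = 123.0000
  x=5: (0.024/0.056) × 116 = 49.7143
  x=6: (0.012/0.056) × 141 = 30.2143
Sum = 123.0000 + 49.7143 + 30.2143 = 202.9286

202.93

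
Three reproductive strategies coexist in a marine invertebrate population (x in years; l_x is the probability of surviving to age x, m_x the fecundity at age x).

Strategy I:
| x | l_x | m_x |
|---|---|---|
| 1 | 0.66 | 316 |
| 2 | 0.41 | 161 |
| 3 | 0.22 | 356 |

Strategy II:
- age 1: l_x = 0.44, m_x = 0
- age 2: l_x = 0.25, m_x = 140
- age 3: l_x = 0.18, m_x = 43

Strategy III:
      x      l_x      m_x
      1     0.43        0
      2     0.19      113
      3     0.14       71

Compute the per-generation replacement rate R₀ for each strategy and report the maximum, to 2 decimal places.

352.89

Strategy I: R₀ = 0.66×316 + 0.41×161 + 0.22×356 = 352.8900
Strategy II: R₀ = 0.44×0 + 0.25×140 + 0.18×43 = 42.7400
Strategy III: R₀ = 0.43×0 + 0.19×113 + 0.14×71 = 31.4100
Highest R₀: strategy I with 352.8900.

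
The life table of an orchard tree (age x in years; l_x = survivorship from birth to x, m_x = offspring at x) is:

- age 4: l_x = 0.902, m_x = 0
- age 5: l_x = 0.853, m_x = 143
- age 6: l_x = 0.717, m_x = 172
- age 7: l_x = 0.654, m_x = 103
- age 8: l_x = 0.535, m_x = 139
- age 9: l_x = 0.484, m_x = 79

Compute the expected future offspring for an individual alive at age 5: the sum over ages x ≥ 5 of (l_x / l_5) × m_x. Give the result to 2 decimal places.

l_5 = 0.853. Conditional survival from age 5 to x is l_x / l_5.
  x=5: (0.853/0.853) × 143 = 143.0000
  x=6: (0.717/0.853) × 172 = 144.5768
  x=7: (0.654/0.853) × 103 = 78.9707
  x=8: (0.535/0.853) × 139 = 87.1805
  x=9: (0.484/0.853) × 79 = 44.8253
Sum = 143.0000 + 144.5768 + 78.9707 + 87.1805 + 44.8253 = 498.5533

498.55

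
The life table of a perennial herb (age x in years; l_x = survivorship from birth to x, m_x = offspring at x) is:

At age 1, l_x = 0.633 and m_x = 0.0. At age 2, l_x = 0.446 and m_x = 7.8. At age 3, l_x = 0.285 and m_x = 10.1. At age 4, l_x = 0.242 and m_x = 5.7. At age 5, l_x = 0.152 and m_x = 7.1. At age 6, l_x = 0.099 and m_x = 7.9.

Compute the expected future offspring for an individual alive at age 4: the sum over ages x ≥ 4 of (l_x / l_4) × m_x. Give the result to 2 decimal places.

l_4 = 0.242. Conditional survival from age 4 to x is l_x / l_4.
  x=4: (0.242/0.242) × 5.7 = 5.7000
  x=5: (0.152/0.242) × 7.1 = 4.4595
  x=6: (0.099/0.242) × 7.9 = 3.2318
Sum = 5.7000 + 4.4595 + 3.2318 = 13.3913

13.39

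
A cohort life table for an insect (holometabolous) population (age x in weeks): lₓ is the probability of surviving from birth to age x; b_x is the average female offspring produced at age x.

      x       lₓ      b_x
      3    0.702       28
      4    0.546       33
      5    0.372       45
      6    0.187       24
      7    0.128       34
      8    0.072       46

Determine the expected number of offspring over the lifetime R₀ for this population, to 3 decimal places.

R₀ = Σ lₓ b_x:
  age 3: 0.702 × 28 = 19.6560
  age 4: 0.546 × 33 = 18.0180
  age 5: 0.372 × 45 = 16.7400
  age 6: 0.187 × 24 = 4.4880
  age 7: 0.128 × 34 = 4.3520
  age 8: 0.072 × 46 = 3.3120
R₀ = 19.6560 + 18.0180 + 16.7400 + 4.4880 + 4.3520 + 3.3120 = 66.5660

66.566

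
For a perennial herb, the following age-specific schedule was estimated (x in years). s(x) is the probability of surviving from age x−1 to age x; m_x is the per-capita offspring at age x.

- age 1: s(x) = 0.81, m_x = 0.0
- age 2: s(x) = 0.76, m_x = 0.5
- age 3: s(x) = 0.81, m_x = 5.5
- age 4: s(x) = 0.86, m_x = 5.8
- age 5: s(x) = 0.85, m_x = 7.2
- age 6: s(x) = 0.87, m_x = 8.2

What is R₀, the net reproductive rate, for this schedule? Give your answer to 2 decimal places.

Survivorship from birth: l_x = s_1·s_2·…·s_x.
  l_1 = 0.81000
  l_2 = 0.61560
  l_3 = 0.49864
  l_4 = 0.42883
  l_5 = 0.36450
  l_6 = 0.31712
R₀ = Σ l_x m_x:
  age 1: 0.81000 × 0.0 = 0.0000
  age 2: 0.61560 × 0.5 = 0.3078
  age 3: 0.49864 × 5.5 = 2.7425
  age 4: 0.42883 × 5.8 = 2.4872
  age 5: 0.36450 × 7.2 = 2.6244
  age 6: 0.31712 × 8.2 = 2.6004
R₀ = 0.0000 + 0.3078 + 2.7425 + 2.4872 + 2.6244 + 2.6004 = 10.7623

10.76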